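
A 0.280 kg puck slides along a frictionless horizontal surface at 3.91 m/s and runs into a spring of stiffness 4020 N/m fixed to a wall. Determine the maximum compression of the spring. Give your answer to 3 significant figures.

x = 0.0326 m

Conservation of energy between contact and max compression: ½mv² = ½kx²
x = v√(m/k) = 3.91 × √(0.280/4020) = 0.03263 m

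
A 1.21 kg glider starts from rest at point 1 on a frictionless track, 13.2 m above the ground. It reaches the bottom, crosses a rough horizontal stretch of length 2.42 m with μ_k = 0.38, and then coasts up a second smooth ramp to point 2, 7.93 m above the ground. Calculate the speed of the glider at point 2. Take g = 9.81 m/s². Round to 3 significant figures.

v = 9.24 m/s

Energy at 1: mgh₁ = (1.21)(9.81)(13.2) = 156.69 J
Friction loss: W_f = μ_k mg d = 10.92 J
At 2: ½mv² + mgh₂ = mgh₁ − W_f
½mv² = 156.69 − 10.92 − 94.130 = 51.640 J
v = √(2 × 51.640/1.21) = 9.239 m/s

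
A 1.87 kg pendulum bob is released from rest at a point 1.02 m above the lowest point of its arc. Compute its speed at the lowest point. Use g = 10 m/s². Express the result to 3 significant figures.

Mechanical energy is conserved (no friction): mgh = ½mv²
v = √(2gh) = √(2 × 10 × 1.02) = √20.400 = 4.517 m/s

v = 4.52 m/s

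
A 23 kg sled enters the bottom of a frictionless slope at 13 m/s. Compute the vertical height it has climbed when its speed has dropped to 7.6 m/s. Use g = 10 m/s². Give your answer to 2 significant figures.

Energy balance between the two points: ½mv₁² = ½mv₂² + mgh
h = (v₁² − v₂²)/(2g) = (13² − 7.6²)/(2 × 10) = 5.562 m

h = 5.6 m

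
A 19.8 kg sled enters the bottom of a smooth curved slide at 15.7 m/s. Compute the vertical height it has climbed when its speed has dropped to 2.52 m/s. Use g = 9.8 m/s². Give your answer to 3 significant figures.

h = 12.3 m

Energy balance between the two points: ½mv₁² = ½mv₂² + mgh
h = (v₁² − v₂²)/(2g) = (15.7² − 2.52²)/(2 × 9.8) = 12.25 m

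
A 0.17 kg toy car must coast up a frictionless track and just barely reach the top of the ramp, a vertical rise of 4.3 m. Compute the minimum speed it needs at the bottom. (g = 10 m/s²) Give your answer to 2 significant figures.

At the top it is momentarily at rest, so all KE converts to PE: ½mv² = mgh
v = √(2gh) = √(2 × 10 × 4.3) = 9.274 m/s

v = 9.3 m/s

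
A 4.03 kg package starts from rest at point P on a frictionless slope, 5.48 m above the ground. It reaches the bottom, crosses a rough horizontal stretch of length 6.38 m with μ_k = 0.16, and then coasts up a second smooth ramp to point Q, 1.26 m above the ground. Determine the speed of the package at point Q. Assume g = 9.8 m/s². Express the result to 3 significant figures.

Energy at P: mgh₁ = (4.03)(9.8)(5.48) = 216.43 J
Friction loss: W_f = μ_k mg d = 40.32 J
At Q: ½mv² + mgh₂ = mgh₁ − W_f
½mv² = 216.43 − 40.32 − 49.762 = 126.35 J
v = √(2 × 126.35/4.03) = 7.919 m/s

v = 7.92 m/s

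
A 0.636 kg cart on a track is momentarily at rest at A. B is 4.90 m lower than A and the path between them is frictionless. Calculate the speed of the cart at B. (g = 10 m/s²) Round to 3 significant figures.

Equating total energy at the two states: mgh = ½mv²
The mass cancels from both sides.
v = √(2gh) = √(2 × 10 × 4.90) = √98.000 = 9.899 m/s

v = 9.90 m/s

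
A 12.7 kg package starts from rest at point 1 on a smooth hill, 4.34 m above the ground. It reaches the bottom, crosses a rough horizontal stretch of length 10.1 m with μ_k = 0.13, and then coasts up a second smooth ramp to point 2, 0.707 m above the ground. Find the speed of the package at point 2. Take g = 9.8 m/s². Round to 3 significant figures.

v = 6.74 m/s

Energy at 1: mgh₁ = (12.7)(9.8)(4.34) = 540.16 J
Friction loss: W_f = μ_k mg d = 163.4 J
At 2: ½mv² + mgh₂ = mgh₁ − W_f
½mv² = 540.16 − 163.4 − 87.993 = 288.75 J
v = √(2 × 288.75/12.7) = 6.743 m/s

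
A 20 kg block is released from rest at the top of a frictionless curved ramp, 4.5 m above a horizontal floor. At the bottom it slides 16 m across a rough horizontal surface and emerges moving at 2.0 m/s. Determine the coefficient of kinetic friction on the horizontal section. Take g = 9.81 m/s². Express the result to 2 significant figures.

Energy bookkeeping (friction removes W_f = μ_k N d):
mgh = ½mv² + μ_k m g d
mgh = 882.90 J; ½mv² = 40.000 J
W_f = 882.90 − 40.000 = 842.9 J
μ_k = W_f/(mg·d) = 842.9/(196.2 × 16) = 0.2685

μ_k = 0.27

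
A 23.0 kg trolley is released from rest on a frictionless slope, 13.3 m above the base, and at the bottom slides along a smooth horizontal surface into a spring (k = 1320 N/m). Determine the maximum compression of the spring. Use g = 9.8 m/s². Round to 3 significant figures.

At max compression the trolley is momentarily at rest: mgh = ½kx²
x = √(2mgh/k) = √(2 × 23.0 × 9.8 × 13.3 / 1320) = 2.131 m

x = 2.13 m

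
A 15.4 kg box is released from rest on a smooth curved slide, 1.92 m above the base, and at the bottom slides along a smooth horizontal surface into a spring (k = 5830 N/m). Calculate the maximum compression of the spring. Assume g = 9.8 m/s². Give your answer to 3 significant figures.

x = 0.315 m

Gravitational PE at the top equals spring PE at max compression: mgh = ½kx²
x = √(2mgh/k) = √(2 × 15.4 × 9.8 × 1.92 / 5830) = 0.3153 m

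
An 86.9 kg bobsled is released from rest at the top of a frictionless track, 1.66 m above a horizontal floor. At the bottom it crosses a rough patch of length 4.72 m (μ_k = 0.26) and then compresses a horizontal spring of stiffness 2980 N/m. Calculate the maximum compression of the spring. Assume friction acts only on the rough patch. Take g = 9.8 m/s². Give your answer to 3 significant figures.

Initial energy: E₁ = mgh = (86.9)(9.8)(1.66) = 1413.7 J
Friction removes W_f = μ_k mg d = (0.26)(86.9)(9.8)(4.72) = 1045 J
Energy reaching the spring: E = 1413.7 − 1045 = 368.58 J
At max compression ½kx² = E ⇒ x = √(2E/k) = √(2 × 368.58/2980) = 0.4974 m

x = 0.497 m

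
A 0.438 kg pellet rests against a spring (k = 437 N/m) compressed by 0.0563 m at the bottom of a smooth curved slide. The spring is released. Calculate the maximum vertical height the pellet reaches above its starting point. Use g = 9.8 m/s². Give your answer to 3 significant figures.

Energy conservation from release to the highest point: ½kx² = mgh
h = kx²/(2mg) = (437)(0.0563)²/(2 × 0.438 × 9.8) = 0.1613 m

h = 0.161 m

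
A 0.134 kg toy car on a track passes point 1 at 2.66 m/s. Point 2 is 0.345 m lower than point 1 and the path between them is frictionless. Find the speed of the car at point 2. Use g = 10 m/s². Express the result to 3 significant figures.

v = 3.74 m/s

Equating total energy at the two states: ½mv₀² + mgh = ½mv²
The mass cancels from both sides.
v² = v₀² + 2gh = (2.66)² + 2(10)(0.345) = 13.976
v = √13.976 = 3.738 m/s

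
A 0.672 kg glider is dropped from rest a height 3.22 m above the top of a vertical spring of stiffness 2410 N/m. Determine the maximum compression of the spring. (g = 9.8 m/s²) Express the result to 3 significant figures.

Measuring PE from the top of the relaxed spring, at max compression the glider has dropped H + x with zero KE, so:
mg(H + x) = ½kx²
½(2410)x² − (0.672)(9.8)x − (0.672)(9.8)(3.22) = 0
1205x² − 6.586x − 21.21 = 0
x = [6.586 + √(43.37 + 102211)]/(2 × 1205) = 0.1354 m

x = 0.135 m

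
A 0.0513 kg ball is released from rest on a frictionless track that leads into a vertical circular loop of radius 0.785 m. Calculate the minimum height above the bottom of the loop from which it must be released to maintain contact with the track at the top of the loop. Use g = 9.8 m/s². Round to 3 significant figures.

At the top, for minimum speed gravity alone supplies the centripetal force: mg = mv_top²/r ⇒ v_top² = gr = 7.693 m²/s²
Energy conservation from release height h to the top (height 2r): mgh = ½mv_top² + mg(2r)
h = v_top²/(2g) + 2r = r/2 + 2r = 5r/2 = 1.963 m

h = 1.96 m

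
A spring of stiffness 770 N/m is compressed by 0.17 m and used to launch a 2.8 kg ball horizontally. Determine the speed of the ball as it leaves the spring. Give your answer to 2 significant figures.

v = 2.8 m/s

Conservation of energy: ½kx² = ½mv²
v = x√(k/m) = 0.17 × √(770/2.8) = 2.819 m/s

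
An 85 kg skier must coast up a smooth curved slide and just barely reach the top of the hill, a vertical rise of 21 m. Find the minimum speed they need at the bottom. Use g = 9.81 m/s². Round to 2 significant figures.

v = 20 m/s

At the top they are momentarily at rest, so all KE converts to PE: ½mv² = mgh
v = √(2gh) = √(2 × 9.81 × 21) = 20.30 m/s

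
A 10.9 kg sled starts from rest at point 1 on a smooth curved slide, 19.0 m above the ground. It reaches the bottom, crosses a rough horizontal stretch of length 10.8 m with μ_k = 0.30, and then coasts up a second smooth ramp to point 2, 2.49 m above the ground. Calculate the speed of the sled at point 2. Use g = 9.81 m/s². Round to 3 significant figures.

v = 16.1 m/s

Energy at 1: mgh₁ = (10.9)(9.81)(19.0) = 2031.7 J
Friction loss: W_f = μ_k mg d = 346.4 J
At 2: ½mv² + mgh₂ = mgh₁ − W_f
½mv² = 2031.7 − 346.4 − 266.25 = 1418.9 J
v = √(2 × 1418.9/10.9) = 16.14 m/s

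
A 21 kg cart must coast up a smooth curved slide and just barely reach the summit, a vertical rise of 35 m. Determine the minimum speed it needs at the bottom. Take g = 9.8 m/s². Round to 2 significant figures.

v = 26 m/s

At the top it is momentarily at rest, so all KE converts to PE: ½mv² = mgh
v = √(2gh) = √(2 × 9.8 × 35) = 26.19 m/s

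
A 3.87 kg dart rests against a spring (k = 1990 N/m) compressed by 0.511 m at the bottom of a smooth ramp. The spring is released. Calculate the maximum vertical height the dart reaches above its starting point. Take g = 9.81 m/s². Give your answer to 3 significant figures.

h = 6.84 m

Energy conservation from release to the highest point: ½kx² = mgh
h = kx²/(2mg) = (1990)(0.511)²/(2 × 3.87 × 9.81) = 6.844 m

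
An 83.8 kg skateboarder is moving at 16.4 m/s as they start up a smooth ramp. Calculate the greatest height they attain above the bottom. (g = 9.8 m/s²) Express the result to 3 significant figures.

h = 13.7 m

Setting KE at the bottom equal to PE gained: ½mv² = mgh
h = v²/(2g) = 16.4²/(2 × 9.8) = 13.72 m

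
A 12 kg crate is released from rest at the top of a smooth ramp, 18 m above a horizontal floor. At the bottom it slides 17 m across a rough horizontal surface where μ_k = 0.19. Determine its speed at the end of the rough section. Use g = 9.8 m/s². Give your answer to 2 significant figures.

Energy at the top = energy at the end + work done against friction:
mgh = ½mv² + μ_k m g d
W_f = μ_k mg d = (0.19)(12)(9.8)(17) = 379.8 J
½mv² = mgh − W_f = 2116.8 − 379.8 = 1737.0 J
v = √(2 × 1737.0/12) = 17.01 m/s

v = 17 m/s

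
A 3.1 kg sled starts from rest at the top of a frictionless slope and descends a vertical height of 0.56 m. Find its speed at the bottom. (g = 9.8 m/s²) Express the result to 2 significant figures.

v = 3.3 m/s

Energy conservation between the two points: mgh = ½mv²
The mass cancels from both sides.
v = √(2gh) = √(2 × 9.8 × 0.56) = √10.976 = 3.313 m/s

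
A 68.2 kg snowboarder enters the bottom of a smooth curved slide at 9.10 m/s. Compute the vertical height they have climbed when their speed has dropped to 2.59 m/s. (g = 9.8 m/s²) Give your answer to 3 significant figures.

h = 3.88 m

Conservation of energy: ½mv₁² = ½mv₂² + mgh
h = (v₁² − v₂²)/(2g) = (9.10² − 2.59²)/(2 × 9.8) = 3.883 m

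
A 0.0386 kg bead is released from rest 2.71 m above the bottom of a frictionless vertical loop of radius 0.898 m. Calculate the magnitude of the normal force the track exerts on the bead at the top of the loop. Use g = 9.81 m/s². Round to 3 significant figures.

N = 0.392 N

Energy from release to top (height 2r): mgh = ½mv_top² + mg(2r)
v_top² = 2g(h − 2r) = 2(9.81)(2.71 − 1.796) = 17.933 m²/s²
At the top, both N and weight point toward the centre: N + mg = mv_top²/r
N = m(v_top²/r − g) = 0.0386(17.933/0.898 − 9.81) = 0.3922 N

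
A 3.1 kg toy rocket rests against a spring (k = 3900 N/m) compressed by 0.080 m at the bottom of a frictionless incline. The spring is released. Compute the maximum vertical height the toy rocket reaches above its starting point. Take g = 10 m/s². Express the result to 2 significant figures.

h = 0.40 m

All spring PE becomes gravitational PE at the highest point: ½kx² = mgh
h = kx²/(2mg) = (3900)(0.080)²/(2 × 3.1 × 10) = 0.4026 m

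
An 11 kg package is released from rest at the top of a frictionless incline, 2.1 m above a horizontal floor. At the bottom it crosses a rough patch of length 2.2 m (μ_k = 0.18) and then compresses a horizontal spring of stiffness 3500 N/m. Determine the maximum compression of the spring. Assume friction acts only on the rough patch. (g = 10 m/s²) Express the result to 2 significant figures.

Initial energy: E₁ = mgh = (11)(10)(2.1) = 231.00 J
Friction removes W_f = μ_k mg d = (0.18)(11)(10)(2.2) = 43.56 J
Energy reaching the spring: E = 231.00 − 43.56 = 187.44 J
At max compression ½kx² = E ⇒ x = √(2E/k) = √(2 × 187.44/3500) = 0.3273 m

x = 0.33 m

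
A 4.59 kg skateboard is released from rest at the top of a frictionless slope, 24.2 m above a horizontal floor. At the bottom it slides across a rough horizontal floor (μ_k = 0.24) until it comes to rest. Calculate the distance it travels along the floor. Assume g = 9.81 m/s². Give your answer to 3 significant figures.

d = 101 m

Energy bookkeeping (friction removes W_f = μ_k N d):
At rest all PE has been dissipated by friction: mgh = μ_k m g d
d = h/μ_k = 24.2/0.24 = 100.8 m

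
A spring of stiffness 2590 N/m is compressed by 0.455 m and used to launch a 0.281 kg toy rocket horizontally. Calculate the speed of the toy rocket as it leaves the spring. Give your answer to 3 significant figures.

v = 43.7 m/s

Spring PE converts entirely to kinetic energy: ½kx² = ½mv²
v = x√(k/m) = 0.455 × √(2590/0.281) = 43.68 m/s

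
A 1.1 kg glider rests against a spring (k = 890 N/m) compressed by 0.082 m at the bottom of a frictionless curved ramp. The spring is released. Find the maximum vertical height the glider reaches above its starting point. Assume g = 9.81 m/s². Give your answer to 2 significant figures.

At maximum height the glider is at rest, so ½kx² = mgh
h = kx²/(2mg) = (890)(0.082)²/(2 × 1.1 × 9.81) = 0.2773 m

h = 0.28 m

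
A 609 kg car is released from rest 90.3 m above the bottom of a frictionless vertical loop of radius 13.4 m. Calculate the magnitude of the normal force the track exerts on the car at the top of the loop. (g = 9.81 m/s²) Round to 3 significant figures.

N = 50600 N

Energy from release to top (height 2r): mgh = ½mv_top² + mg(2r)
v_top² = 2g(h − 2r) = 2(9.81)(90.3 − 26.80) = 1245.9 m²/s²
At the top, both N and weight point toward the centre: N + mg = mv_top²/r
N = m(v_top²/r − g) = 609(1245.9/13.4 − 9.81) = 50648 N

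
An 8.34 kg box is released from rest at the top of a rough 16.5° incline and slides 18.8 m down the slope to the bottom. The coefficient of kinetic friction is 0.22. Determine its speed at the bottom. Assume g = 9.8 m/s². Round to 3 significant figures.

v = 5.19 m/s

Work–energy: mg(L sinθ) − μ_k(mg cosθ)L = ½mv²
mgh = mgL sinθ = (8.34)(9.8)(18.8)sin16.5° = 436.41 J
W_f = μ_k mg cosθ · L = (0.22)(8.34)(9.8)cos16.5°·18.8 = 324.1 J
½mv² = 436.41 − 324.1 = 112.28 J
v = √(2 × 112.28/8.34) = 5.189 m/s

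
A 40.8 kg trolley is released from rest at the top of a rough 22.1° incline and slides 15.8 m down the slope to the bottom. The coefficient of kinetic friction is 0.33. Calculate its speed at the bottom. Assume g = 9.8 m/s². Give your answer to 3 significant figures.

v = 4.67 m/s

Taking the bottom as reference, mgh = ½mv² + μ_k N L with h = L sinθ, N = mg cosθ:
mgh = mgL sinθ = (40.8)(9.8)(15.8)sin22.1° = 2376.8 J
W_f = μ_k mg cosθ · L = (0.33)(40.8)(9.8)cos22.1°·15.8 = 1932 J
½mv² = 2376.8 − 1932 = 445.19 J
v = √(2 × 445.19/40.8) = 4.672 m/s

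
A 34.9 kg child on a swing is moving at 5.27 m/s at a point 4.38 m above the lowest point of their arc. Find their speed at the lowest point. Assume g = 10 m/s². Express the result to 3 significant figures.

Equating total energy at the two states: ½mv₀² + mgh = ½mv²
v² = v₀² + 2gh = (5.27)² + 2(10)(4.38) = 115.37
v = √115.37 = 10.74 m/s

v = 10.7 m/s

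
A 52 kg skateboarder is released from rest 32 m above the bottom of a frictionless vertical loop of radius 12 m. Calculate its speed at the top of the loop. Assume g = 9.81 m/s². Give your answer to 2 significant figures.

Energy conservation: mgh = ½mv_top² + mg(2r)
v_top² = 2g(h − 2r) = 2(9.81)(32 − 24.00) = 157.0
v_top = 12.53 m/s

v = 13 m/s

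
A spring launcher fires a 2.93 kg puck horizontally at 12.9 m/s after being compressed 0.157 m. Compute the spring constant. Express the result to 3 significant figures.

½kx² = ½mv²
k = mv²/x² = (2.93)(12.9)²/(0.157)² = 19781 N/m

k = 19800 N/m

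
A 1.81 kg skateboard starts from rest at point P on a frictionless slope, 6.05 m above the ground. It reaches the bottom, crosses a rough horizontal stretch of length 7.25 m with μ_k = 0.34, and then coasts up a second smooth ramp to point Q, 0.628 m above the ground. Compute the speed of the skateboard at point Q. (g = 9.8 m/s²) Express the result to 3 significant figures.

Energy at P: mgh₁ = (1.81)(9.8)(6.05) = 107.31 J
Friction loss: W_f = μ_k mg d = 43.72 J
At Q: ½mv² + mgh₂ = mgh₁ − W_f
½mv² = 107.31 − 43.72 − 11.139 = 52.451 J
v = √(2 × 52.451/1.81) = 7.613 m/s

v = 7.61 m/s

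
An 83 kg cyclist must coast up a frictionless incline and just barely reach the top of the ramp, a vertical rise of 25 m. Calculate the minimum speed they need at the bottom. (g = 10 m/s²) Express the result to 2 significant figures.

v = 22 m/s

At the top they are momentarily at rest, so all KE converts to PE: ½mv² = mgh
v = √(2gh) = √(2 × 10 × 25) = 22.36 m/s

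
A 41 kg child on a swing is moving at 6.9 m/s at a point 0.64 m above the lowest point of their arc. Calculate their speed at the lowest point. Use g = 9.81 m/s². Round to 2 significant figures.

By conservation of mechanical energy, ½mv₀² + mgh = ½mv²
v² = v₀² + 2gh = (6.9)² + 2(9.81)(0.64) = 60.167
v = √60.167 = 7.757 m/s

v = 7.8 m/s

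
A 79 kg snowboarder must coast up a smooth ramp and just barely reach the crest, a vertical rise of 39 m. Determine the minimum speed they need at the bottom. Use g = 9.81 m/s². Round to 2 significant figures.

v = 28 m/s

At the top they are momentarily at rest, so all KE converts to PE: ½mv² = mgh
v = √(2gh) = √(2 × 9.81 × 39) = 27.66 m/s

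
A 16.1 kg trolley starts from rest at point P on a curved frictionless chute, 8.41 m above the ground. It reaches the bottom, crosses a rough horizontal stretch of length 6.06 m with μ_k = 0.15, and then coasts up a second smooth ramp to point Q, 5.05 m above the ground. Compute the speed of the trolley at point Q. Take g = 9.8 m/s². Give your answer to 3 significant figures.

Energy at P: mgh₁ = (16.1)(9.8)(8.41) = 1326.9 J
Friction loss: W_f = μ_k mg d = 143.4 J
At Q: ½mv² + mgh₂ = mgh₁ − W_f
½mv² = 1326.9 − 143.4 − 796.79 = 386.72 J
v = √(2 × 386.72/16.1) = 6.931 m/s

v = 6.93 m/s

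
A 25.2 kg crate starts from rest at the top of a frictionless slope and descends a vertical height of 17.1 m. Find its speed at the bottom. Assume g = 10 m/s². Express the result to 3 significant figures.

Equating total energy at the two states: mgh = ½mv²
v = √(2gh) = √(2 × 10 × 17.1) = √342.00 = 18.49 m/s

v = 18.5 m/s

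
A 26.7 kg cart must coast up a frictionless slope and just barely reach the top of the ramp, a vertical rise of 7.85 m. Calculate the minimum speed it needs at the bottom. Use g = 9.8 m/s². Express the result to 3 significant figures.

v = 12.4 m/s

At the top it is momentarily at rest, so all KE converts to PE: ½mv² = mgh
v = √(2gh) = √(2 × 9.8 × 7.85) = 12.40 m/s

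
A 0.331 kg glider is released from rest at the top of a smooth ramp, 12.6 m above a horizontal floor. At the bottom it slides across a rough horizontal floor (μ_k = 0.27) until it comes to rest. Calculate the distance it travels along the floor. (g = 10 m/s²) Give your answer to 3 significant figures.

Energy bookkeeping (friction removes W_f = μ_k N d):
At rest all PE has been dissipated by friction: mgh = μ_k m g d
d = h/μ_k = 12.6/0.27 = 46.67 m

d = 46.7 m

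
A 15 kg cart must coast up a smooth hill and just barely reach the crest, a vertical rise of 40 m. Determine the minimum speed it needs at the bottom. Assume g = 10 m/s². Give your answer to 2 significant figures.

At the top it is momentarily at rest, so all KE converts to PE: ½mv² = mgh
v = √(2gh) = √(2 × 10 × 40) = 28.28 m/s

v = 28 m/s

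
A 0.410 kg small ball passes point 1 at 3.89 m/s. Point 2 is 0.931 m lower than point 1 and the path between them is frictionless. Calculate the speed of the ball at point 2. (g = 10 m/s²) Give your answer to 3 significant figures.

Equating total energy at the two states: ½mv₀² + mgh = ½mv²
v² = v₀² + 2gh = (3.89)² + 2(10)(0.931) = 33.752
v = √33.752 = 5.810 m/s

v = 5.81 m/s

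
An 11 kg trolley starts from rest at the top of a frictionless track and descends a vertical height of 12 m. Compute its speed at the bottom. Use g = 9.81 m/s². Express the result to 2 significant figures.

v = 15 m/s

By conservation of mechanical energy, mgh = ½mv²
The mass cancels from both sides.
v = √(2gh) = √(2 × 9.81 × 12) = √235.44 = 15.34 m/s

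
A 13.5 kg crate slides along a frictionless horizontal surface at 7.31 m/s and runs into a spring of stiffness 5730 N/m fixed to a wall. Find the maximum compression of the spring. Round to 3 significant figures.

x = 0.355 m

Conservation of energy between contact and max compression: ½mv² = ½kx²
x = v√(m/k) = 7.31 × √(13.5/5730) = 0.3548 m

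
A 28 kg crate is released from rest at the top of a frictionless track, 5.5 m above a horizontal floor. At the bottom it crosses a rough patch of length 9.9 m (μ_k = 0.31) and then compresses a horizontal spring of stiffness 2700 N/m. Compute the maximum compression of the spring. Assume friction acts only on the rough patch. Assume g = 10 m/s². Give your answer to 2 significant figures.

Initial energy: E₁ = mgh = (28)(10)(5.5) = 1540.0 J
Friction removes W_f = μ_k mg d = (0.31)(28)(10)(9.9) = 859.3 J
Energy reaching the spring: E = 1540.0 − 859.3 = 680.68 J
At max compression ½kx² = E ⇒ x = √(2E/k) = √(2 × 680.68/2700) = 0.7101 m

x = 0.71 m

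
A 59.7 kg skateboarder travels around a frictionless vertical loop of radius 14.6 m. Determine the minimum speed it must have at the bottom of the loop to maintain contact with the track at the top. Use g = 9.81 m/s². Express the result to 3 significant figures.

At the top: mg = mv_top²/r ⇒ v_top² = gr = 143.2 m²/s²
Energy from bottom to top (height 2r): ½mv_bot² = ½mv_top² + mg(2r)
v_bot² = gr + 4gr = 5gr = 716.1
v_bot = √(5gr) = 26.76 m/s

v = 26.8 m/s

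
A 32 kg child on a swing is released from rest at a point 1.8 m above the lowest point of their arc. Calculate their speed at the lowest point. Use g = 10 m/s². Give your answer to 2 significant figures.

v = 6.0 m/s

By conservation of mechanical energy, mgh = ½mv²
v = √(2gh) = √(2 × 10 × 1.8) = √36.000 = 6.000 m/s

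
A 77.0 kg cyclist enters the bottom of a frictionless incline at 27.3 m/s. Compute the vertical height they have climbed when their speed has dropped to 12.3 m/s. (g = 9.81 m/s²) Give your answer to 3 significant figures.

Energy balance between the two points: ½mv₁² = ½mv₂² + mgh
h = (v₁² − v₂²)/(2g) = (27.3² − 12.3²)/(2 × 9.81) = 30.28 m

h = 30.3 m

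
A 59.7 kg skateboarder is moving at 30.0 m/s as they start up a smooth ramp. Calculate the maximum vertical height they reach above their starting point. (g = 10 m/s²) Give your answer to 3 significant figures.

Setting KE at the bottom equal to PE gained: ½mv² = mgh
h = v²/(2g) = 30.0²/(2 × 10) = 45.00 m

h = 45.0 m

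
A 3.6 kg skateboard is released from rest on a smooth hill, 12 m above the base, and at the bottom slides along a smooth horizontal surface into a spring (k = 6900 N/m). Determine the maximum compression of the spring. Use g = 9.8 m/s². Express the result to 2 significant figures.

x = 0.35 m

Energy conservation (no friction) from release to max compression: mgh = ½kx²
x = √(2mgh/k) = √(2 × 3.6 × 9.8 × 12 / 6900) = 0.3503 m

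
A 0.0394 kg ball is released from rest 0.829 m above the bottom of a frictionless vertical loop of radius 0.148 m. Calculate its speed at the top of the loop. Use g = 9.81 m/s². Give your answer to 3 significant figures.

v = 3.23 m/s

Energy conservation: mgh = ½mv_top² + mg(2r)
v_top² = 2g(h − 2r) = 2(9.81)(0.829 − 0.2960) = 10.46
v_top = 3.234 m/s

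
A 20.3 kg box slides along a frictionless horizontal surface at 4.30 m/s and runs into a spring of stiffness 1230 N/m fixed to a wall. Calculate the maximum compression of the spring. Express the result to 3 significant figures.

At max compression the box is momentarily at rest: ½mv² = ½kx²
x = v√(m/k) = 4.30 × √(20.3/1230) = 0.5524 m

x = 0.552 m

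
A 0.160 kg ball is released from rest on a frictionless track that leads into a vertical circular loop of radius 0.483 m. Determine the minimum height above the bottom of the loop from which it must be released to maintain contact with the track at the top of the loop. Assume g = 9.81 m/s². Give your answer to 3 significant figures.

h = 1.21 m

At the top, for minimum speed gravity alone supplies the centripetal force: mg = mv_top²/r ⇒ v_top² = gr = 4.738 m²/s²
Energy conservation from release height h to the top (height 2r): mgh = ½mv_top² + mg(2r)
h = v_top²/(2g) + 2r = r/2 + 2r = 5r/2 = 1.208 m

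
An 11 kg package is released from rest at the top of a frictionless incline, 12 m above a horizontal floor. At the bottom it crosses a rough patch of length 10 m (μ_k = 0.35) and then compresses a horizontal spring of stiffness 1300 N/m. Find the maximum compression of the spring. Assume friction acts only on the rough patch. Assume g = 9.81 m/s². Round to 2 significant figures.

Initial energy: E₁ = mgh = (11)(9.81)(12) = 1294.9 J
Friction removes W_f = μ_k mg d = (0.35)(11)(9.81)(10) = 377.7 J
Energy reaching the spring: E = 1294.9 − 377.7 = 917.24 J
At max compression ½kx² = E ⇒ x = √(2E/k) = √(2 × 917.24/1300) = 1.188 m

x = 1.2 m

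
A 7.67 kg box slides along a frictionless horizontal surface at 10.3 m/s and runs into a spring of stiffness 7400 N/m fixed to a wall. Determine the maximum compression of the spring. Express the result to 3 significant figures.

All KE is stored as spring PE at maximum compression: ½mv² = ½kx²
x = v√(m/k) = 10.3 × √(7.67/7400) = 0.3316 m

x = 0.332 m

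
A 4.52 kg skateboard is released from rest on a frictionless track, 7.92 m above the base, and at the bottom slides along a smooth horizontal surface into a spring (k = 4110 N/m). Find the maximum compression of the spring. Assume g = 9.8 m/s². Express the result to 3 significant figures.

x = 0.413 m

At max compression the skateboard is momentarily at rest: mgh = ½kx²
x = √(2mgh/k) = √(2 × 4.52 × 9.8 × 7.92 / 4110) = 0.4132 m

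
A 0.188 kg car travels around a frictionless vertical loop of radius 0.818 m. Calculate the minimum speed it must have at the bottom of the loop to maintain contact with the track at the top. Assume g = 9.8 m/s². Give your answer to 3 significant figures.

At the top: mg = mv_top²/r ⇒ v_top² = gr = 8.016 m²/s²
Energy from bottom to top (height 2r): ½mv_bot² = ½mv_top² + mg(2r)
v_bot² = gr + 4gr = 5gr = 40.08
v_bot = √(5gr) = 6.331 m/s

v = 6.33 m/s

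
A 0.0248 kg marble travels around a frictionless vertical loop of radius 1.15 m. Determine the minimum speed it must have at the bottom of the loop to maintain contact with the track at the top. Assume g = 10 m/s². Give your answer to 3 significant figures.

At the top: mg = mv_top²/r ⇒ v_top² = gr = 11.50 m²/s²
Energy from bottom to top (height 2r): ½mv_bot² = ½mv_top² + mg(2r)
v_bot² = gr + 4gr = 5gr = 57.50
v_bot = √(5gr) = 7.583 m/s

v = 7.58 m/s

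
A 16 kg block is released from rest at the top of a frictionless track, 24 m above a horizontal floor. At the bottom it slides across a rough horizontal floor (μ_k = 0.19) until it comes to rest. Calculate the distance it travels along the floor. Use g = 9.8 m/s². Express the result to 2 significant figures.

d = 130 m

Energy bookkeeping (friction removes W_f = μ_k N d):
At rest all PE has been dissipated by friction: mgh = μ_k m g d
d = h/μ_k = 24/0.19 = 126.3 m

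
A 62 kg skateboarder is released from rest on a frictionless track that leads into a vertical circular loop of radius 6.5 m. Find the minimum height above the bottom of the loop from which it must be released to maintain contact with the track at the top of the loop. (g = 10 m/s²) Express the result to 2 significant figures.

At the top, for minimum speed gravity alone supplies the centripetal force: mg = mv_top²/r ⇒ v_top² = gr = 65.00 m²/s²
Energy conservation from release height h to the top (height 2r): mgh = ½mv_top² + mg(2r)
h = v_top²/(2g) + 2r = r/2 + 2r = 5r/2 = 16.25 m

h = 16 m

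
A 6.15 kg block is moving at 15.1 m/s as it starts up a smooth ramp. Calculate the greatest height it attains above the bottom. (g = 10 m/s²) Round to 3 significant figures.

Setting KE at the bottom equal to PE gained: ½mv² = mgh
h = v²/(2g) = 15.1²/(2 × 10) = 11.40 m

h = 11.4 m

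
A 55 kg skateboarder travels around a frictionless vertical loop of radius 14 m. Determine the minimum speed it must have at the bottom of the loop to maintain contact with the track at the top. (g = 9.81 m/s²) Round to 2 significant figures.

v = 26 m/s

At the top: mg = mv_top²/r ⇒ v_top² = gr = 137.3 m²/s²
Energy from bottom to top (height 2r): ½mv_bot² = ½mv_top² + mg(2r)
v_bot² = gr + 4gr = 5gr = 686.7
v_bot = √(5gr) = 26.20 m/s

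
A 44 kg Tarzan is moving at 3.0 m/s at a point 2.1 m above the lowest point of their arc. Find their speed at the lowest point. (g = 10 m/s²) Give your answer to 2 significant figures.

v = 7.1 m/s

By conservation of mechanical energy, ½mv₀² + mgh = ½mv²
v² = v₀² + 2gh = (3.0)² + 2(10)(2.1) = 51.000
v = √51.000 = 7.141 m/s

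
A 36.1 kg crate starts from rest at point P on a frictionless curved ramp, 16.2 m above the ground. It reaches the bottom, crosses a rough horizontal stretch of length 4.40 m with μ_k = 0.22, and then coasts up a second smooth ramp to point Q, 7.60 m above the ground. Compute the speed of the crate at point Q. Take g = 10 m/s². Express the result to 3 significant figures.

v = 12.4 m/s

Energy at P: mgh₁ = (36.1)(10)(16.2) = 5848.2 J
Friction loss: W_f = μ_k mg d = 349.4 J
At Q: ½mv² + mgh₂ = mgh₁ − W_f
½mv² = 5848.2 − 349.4 − 2743.6 = 2755.2 J
v = √(2 × 2755.2/36.1) = 12.35 m/s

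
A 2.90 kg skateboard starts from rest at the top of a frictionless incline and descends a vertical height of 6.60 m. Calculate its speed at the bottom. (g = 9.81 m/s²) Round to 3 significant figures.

Energy conservation between the two points: mgh = ½mv²
v = √(2gh) = √(2 × 9.81 × 6.60) = √129.49 = 11.38 m/s

v = 11.4 m/s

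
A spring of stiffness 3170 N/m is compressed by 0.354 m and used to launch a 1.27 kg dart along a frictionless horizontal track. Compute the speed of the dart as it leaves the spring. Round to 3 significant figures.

v = 17.7 m/s

Conservation of energy: ½kx² = ½mv²
v = x√(k/m) = 0.354 × √(3170/1.27) = 17.69 m/s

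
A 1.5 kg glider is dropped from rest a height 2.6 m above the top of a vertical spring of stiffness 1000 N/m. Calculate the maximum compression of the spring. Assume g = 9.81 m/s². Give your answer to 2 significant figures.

Measuring PE from the top of the relaxed spring, at max compression the glider has dropped H + x with zero KE, so:
mg(H + x) = ½kx²
½(1000)x² − (1.5)(9.81)x − (1.5)(9.81)(2.6) = 0
500.0x² − 14.71x − 38.26 = 0
x = [14.71 + √(216.5 + 76518)]/(2 × 500.0) = 0.2917 m

x = 0.29 m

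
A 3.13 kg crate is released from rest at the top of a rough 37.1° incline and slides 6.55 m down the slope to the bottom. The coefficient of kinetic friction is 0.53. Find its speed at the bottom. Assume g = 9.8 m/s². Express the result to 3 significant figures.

v = 4.81 m/s

Taking the bottom as reference, mgh = ½mv² + μ_k N L with h = L sinθ, N = mg cosθ:
mgh = mgL sinθ = (3.13)(9.8)(6.55)sin37.1° = 121.19 J
W_f = μ_k mg cosθ · L = (0.53)(3.13)(9.8)cos37.1°·6.55 = 84.93 J
½mv² = 121.19 − 84.93 = 36.263 J
v = √(2 × 36.263/3.13) = 4.814 m/s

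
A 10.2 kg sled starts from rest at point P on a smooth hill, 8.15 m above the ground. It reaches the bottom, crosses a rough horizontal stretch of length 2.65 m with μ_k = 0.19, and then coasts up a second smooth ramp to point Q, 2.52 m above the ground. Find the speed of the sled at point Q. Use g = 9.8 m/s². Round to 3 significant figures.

Energy at P: mgh₁ = (10.2)(9.8)(8.15) = 814.67 J
Friction loss: W_f = μ_k mg d = 50.33 J
At Q: ½mv² + mgh₂ = mgh₁ − W_f
½mv² = 814.67 − 50.33 − 251.90 = 512.44 J
v = √(2 × 512.44/10.2) = 10.02 m/s

v = 10.0 m/s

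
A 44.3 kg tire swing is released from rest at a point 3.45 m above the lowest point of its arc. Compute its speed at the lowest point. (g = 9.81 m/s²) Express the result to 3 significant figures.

v = 8.23 m/s

By conservation of mechanical energy, mgh = ½mv²
v = √(2gh) = √(2 × 9.81 × 3.45) = √67.689 = 8.227 m/s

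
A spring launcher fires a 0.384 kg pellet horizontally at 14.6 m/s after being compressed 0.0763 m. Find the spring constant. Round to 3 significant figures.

k = 14100 N/m

Energy stored in the spring equals the launch KE: ½kx² = ½mv²
k = mv²/x² = (0.384)(14.6)²/(0.0763)² = 14060 N/m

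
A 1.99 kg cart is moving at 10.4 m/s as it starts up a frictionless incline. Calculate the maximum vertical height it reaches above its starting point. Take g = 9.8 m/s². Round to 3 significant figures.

Setting KE at the bottom equal to PE gained: ½mv² = mgh
h = v²/(2g) = 10.4²/(2 × 9.8) = 5.518 m

h = 5.52 m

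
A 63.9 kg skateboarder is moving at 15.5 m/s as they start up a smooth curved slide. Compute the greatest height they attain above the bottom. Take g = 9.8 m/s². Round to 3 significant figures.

By energy conservation, ½mv² = mgh
h = v²/(2g) = 15.5²/(2 × 9.8) = 12.26 m

h = 12.3 m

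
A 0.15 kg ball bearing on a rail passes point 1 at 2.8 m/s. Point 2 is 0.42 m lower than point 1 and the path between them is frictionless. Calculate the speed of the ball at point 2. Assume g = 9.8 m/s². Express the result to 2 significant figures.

v = 4.0 m/s

Equating total energy at the two states: ½mv₀² + mgh = ½mv²
The mass cancels from both sides.
v² = v₀² + 2gh = (2.8)² + 2(9.8)(0.42) = 16.072
v = √16.072 = 4.009 m/s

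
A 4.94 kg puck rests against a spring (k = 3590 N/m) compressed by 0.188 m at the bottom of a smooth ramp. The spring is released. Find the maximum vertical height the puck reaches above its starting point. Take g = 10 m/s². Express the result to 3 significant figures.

All spring PE becomes gravitational PE at the highest point: ½kx² = mgh
h = kx²/(2mg) = (3590)(0.188)²/(2 × 4.94 × 10) = 1.284 m

h = 1.28 m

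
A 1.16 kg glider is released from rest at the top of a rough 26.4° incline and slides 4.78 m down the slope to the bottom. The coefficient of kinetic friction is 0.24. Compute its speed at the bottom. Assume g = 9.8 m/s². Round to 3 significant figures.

Work–energy: mg(L sinθ) − μ_k(mg cosθ)L = ½mv²
mgh = mgL sinθ = (1.16)(9.8)(4.78)sin26.4° = 24.161 J
W_f = μ_k mg cosθ · L = (0.24)(1.16)(9.8)cos26.4°·4.78 = 11.68 J
½mv² = 24.161 − 11.68 = 12.480 J
v = √(2 × 12.480/1.16) = 4.639 m/s

v = 4.64 m/s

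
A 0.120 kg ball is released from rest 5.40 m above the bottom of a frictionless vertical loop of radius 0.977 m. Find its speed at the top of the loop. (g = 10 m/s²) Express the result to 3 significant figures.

Energy conservation: mgh = ½mv_top² + mg(2r)
v_top² = 2g(h − 2r) = 2(10)(5.40 − 1.954) = 68.92
v_top = 8.302 m/s

v = 8.30 m/s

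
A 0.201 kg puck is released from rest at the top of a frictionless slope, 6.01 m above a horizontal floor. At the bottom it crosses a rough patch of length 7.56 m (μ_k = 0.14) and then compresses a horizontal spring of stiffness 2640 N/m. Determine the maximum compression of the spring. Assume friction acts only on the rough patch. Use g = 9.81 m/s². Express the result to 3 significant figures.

Initial energy: E₁ = mgh = (0.201)(9.81)(6.01) = 11.851 J
Friction removes W_f = μ_k mg d = (0.14)(0.201)(9.81)(7.56) = 2.087 J
Energy reaching the spring: E = 11.851 − 2.087 = 9.7636 J
At max compression ½kx² = E ⇒ x = √(2E/k) = √(2 × 9.7636/2640) = 0.08600 m

x = 0.0860 m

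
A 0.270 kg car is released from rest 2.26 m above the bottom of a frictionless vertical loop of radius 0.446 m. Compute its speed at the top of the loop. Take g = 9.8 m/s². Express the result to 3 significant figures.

v = 5.18 m/s

Energy conservation: mgh = ½mv_top² + mg(2r)
v_top² = 2g(h − 2r) = 2(9.8)(2.26 − 0.8920) = 26.81
v_top = 5.178 m/s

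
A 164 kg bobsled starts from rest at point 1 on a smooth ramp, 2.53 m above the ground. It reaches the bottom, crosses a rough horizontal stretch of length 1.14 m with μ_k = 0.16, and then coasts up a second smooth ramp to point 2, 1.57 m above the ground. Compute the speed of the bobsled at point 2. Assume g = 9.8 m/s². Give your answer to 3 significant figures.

v = 3.90 m/s

Energy at 1: mgh₁ = (164)(9.8)(2.53) = 4066.2 J
Friction loss: W_f = μ_k mg d = 293.2 J
At 2: ½mv² + mgh₂ = mgh₁ − W_f
½mv² = 4066.2 − 293.2 − 2523.3 = 1249.8 J
v = √(2 × 1249.8/164) = 3.904 m/s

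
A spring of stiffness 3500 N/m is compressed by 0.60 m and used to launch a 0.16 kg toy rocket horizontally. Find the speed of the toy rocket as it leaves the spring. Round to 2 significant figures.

The toy rocket leaves the spring when the spring is at natural length, so ½kx² = ½mv²
v = x√(k/m) = 0.60 × √(3500/0.16) = 88.74 m/s

v = 89 m/s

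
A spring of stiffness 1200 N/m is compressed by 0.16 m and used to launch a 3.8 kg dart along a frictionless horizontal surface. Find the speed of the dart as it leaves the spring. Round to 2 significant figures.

v = 2.8 m/s

Conservation of energy: ½kx² = ½mv²
v = x√(k/m) = 0.16 × √(1200/3.8) = 2.843 m/s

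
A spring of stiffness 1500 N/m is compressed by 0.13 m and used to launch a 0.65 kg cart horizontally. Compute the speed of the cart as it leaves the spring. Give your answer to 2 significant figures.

Conservation of energy: ½kx² = ½mv²
v = x√(k/m) = 0.13 × √(1500/0.65) = 6.245 m/s

v = 6.2 m/s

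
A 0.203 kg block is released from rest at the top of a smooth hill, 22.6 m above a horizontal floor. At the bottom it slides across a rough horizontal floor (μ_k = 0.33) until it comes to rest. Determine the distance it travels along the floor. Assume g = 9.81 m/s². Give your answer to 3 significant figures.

Energy at the top = energy at the end + work done against friction:
At rest all PE has been dissipated by friction: mgh = μ_k m g d
d = h/μ_k = 22.6/0.33 = 68.48 m

d = 68.5 m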